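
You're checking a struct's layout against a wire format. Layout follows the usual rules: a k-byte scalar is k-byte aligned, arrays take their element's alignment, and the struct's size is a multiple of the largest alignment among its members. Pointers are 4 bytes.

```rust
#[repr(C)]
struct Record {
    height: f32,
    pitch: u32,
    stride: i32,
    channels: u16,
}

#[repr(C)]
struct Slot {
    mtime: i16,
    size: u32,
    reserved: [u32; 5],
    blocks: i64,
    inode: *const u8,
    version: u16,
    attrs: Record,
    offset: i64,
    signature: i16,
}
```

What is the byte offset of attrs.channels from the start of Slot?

60

Record: 0..4  height  (4B, 4-aligned); 4..8  pitch  (4B, 4-aligned); 8..12  stride  (4B, 4-aligned); 12..14  channels  (2B, 2-aligned); 14..16  -- tail padding (2B); sizeof = 16, alignof = 4
0..2  mtime  (2B, 2-aligned)
2..4  -- padding (2B)
4..8  size  (4B, 4-aligned)
8..28  reserved  (20B, 4-aligned)
28..32  -- padding (4B)
32..40  blocks  (8B, 8-aligned)
40..44  inode  (4B, 4-aligned)
44..46  version  (2B, 2-aligned)
46..48  -- padding (2B)
48..64  attrs  (16B, 4-aligned)
within Record: channels at 12
48 + 12 = 60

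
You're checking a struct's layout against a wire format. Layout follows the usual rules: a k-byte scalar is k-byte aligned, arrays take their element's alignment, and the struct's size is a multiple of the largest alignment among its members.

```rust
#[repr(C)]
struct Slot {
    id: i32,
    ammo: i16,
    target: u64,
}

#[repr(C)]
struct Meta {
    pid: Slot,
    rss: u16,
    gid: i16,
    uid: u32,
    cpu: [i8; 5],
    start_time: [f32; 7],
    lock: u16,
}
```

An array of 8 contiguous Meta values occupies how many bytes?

512

Slot: @0: id [4B, align 4] → 4; @4: ammo [2B, align 2] → 6; +2 pad (align 8); @8: target [8B, align 8] → 16; size 16, align 8
@0: pid [16B, align 8] → 16
@16: rss [2B, align 2] → 18
@18: gid [2B, align 2] → 20
@20: uid [4B, align 4] → 24
@24: cpu [5B, align 1] → 29
+3 pad (align 4)
@32: start_time [28B, align 4] → 60
@60: lock [2B, align 2] → 62
+2 tail pad (align 8)
size 64, align 8
array of 8: 8 × 64 = 512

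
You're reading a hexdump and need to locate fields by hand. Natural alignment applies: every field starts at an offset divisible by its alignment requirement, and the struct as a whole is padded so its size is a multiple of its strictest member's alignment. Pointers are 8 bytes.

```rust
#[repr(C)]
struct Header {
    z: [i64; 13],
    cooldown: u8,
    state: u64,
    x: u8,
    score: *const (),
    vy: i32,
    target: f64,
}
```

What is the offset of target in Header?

144

@0: z [104B, align 8] → 104
@104: cooldown [1B, align 1] → 105
+7 pad (align 8)
@112: state [8B, align 8] → 120
@120: x [1B, align 1] → 121
+7 pad (align 8)
@128: score [8B, align 8] → 136
@136: vy [4B, align 4] → 140
+4 pad (align 8)
@144: target [8B, align 8] → 152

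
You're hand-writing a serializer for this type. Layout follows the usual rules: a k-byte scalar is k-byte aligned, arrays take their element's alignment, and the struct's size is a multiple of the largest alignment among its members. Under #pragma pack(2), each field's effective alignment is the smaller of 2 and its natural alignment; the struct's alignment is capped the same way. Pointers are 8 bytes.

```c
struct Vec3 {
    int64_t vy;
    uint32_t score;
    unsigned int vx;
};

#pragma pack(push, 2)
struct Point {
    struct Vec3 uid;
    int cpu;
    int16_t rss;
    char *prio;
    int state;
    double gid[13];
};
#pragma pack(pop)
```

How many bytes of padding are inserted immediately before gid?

Vec3: vy at 0 (size 8, align 8) → ends 8; score at 8 (size 4, align 4) → ends 12; vx at 12 (size 4, align 4) → ends 16; total 16 bytes, alignment 8
uid at 0 (size 16, align 2) → ends 16
cpu at 16 (size 4, align 2) → ends 20
rss at 20 (size 2, align 2) → ends 22
prio at 22 (size 8, align 2) → ends 30
state at 30 (size 4, align 2) → ends 34
gid at 34 (size 104, align 2) → ends 138

0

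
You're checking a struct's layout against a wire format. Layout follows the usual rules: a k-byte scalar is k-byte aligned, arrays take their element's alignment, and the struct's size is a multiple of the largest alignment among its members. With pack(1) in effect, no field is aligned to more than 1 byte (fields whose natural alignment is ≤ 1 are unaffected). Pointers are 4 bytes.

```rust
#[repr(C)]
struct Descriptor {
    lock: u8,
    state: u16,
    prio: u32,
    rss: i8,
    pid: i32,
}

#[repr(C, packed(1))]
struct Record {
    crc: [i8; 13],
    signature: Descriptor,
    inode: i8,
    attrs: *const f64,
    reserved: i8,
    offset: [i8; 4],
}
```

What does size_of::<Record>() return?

Descriptor: lock at 0 (size 1, align 1) → ends 1; pad 1 to align 2 for state; state at 2 (size 2, align 2) → ends 4; prio at 4 (size 4, align 4) → ends 8; rss at 8 (size 1, align 1) → ends 9; pad 3 to align 4 for pid; pid at 12 (size 4, align 4) → ends 16; total 16 bytes, alignment 4
crc at 0 (size 13, align 1) → ends 13
signature at 13 (size 16, align 1) → ends 29
inode at 29 (size 1, align 1) → ends 30
attrs at 30 (size 4, align 1) → ends 34
reserved at 34 (size 1, align 1) → ends 35
offset at 35 (size 4, align 1) → ends 39
total 39 bytes, alignment 1

39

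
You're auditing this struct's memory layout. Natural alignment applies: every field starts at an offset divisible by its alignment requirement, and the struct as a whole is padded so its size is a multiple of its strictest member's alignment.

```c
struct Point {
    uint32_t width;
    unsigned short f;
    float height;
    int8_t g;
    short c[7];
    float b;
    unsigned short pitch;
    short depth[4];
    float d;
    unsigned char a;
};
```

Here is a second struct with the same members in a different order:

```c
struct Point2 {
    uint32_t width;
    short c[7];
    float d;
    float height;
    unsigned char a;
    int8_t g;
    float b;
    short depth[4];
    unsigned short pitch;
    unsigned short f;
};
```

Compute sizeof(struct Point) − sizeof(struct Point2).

4

0..4  width  (4B, 4-aligned)
4..6  f  (2B, 2-aligned)
6..8  -- padding (2B)
8..12  height  (4B, 4-aligned)
12..13  g  (1B, 1-aligned)
13..14  -- padding (1B)
14..28  c  (14B, 2-aligned)
28..32  b  (4B, 4-aligned)
32..34  pitch  (2B, 2-aligned)
34..42  depth  (8B, 2-aligned)
42..44  -- padding (2B)
44..48  d  (4B, 4-aligned)
48..49  a  (1B, 1-aligned)
49..52  -- tail padding (3B)
sizeof = 52, alignof = 4
— Point2 —
0..4  width  (4B, 4-aligned)
4..18  c  (14B, 2-aligned)
18..20  -- padding (2B)
20..24  d  (4B, 4-aligned)
24..28  height  (4B, 4-aligned)
28..29  a  (1B, 1-aligned)
29..30  g  (1B, 1-aligned)
30..32  -- padding (2B)
32..36  b  (4B, 4-aligned)
36..44  depth  (8B, 2-aligned)
44..46  pitch  (2B, 2-aligned)
46..48  f  (2B, 2-aligned)
sizeof = 48, alignof = 4
52 − 48 = 4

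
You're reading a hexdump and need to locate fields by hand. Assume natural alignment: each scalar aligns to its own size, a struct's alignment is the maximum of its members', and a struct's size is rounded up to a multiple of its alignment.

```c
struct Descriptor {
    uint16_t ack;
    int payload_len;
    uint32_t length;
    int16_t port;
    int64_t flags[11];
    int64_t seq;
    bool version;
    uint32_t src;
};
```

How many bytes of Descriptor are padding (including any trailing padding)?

@0: ack [2B, align 2] → 2
+2 pad (align 4)
@4: payload_len [4B, align 4] → 8
@8: length [4B, align 4] → 12
@12: port [2B, align 2] → 14
+2 pad (align 8)
@16: flags [88B, align 8] → 104
@104: seq [8B, align 8] → 112
@112: version [1B, align 1] → 113
+3 pad (align 4)
@116: src [4B, align 4] → 120
size 120, align 8
data bytes 113, size 120 → padding 7

7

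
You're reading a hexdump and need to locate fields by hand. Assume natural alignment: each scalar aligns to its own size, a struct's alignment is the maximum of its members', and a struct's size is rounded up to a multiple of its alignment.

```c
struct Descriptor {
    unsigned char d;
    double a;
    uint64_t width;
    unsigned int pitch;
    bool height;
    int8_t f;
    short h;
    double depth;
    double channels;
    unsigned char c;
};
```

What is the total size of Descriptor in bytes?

56 bytes

0..1  d  (1B, 1-aligned)
1..8  -- padding (7B)
8..16  a  (8B, 8-aligned)
16..24  width  (8B, 8-aligned)
24..28  pitch  (4B, 4-aligned)
28..29  height  (1B, 1-aligned)
29..30  f  (1B, 1-aligned)
30..32  h  (2B, 2-aligned)
32..40  depth  (8B, 8-aligned)
40..48  channels  (8B, 8-aligned)
48..49  c  (1B, 1-aligned)
49..56  -- tail padding (7B)
sizeof = 56, alignof = 8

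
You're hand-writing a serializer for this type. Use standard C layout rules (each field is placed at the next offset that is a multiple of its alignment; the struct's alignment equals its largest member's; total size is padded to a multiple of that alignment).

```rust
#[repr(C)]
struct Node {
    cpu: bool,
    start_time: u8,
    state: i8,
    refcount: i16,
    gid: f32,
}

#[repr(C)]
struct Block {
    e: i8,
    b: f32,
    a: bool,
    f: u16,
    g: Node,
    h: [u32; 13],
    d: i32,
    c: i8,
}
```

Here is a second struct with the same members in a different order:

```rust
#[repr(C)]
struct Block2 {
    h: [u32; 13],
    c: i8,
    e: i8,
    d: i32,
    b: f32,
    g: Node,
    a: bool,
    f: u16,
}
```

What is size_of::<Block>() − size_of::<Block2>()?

Node: cpu at 0 (size 1, align 1) → ends 1; start_time at 1 (size 1, align 1) → ends 2; state at 2 (size 1, align 1) → ends 3; pad 1 to align 2 for refcount; refcount at 4 (size 2, align 2) → ends 6; pad 2 to align 4 for gid; gid at 8 (size 4, align 4) → ends 12; total 12 bytes, alignment 4
e at 0 (size 1, align 1) → ends 1
pad 3 to align 4 for b
b at 4 (size 4, align 4) → ends 8
a at 8 (size 1, align 1) → ends 9
pad 1 to align 2 for f
f at 10 (size 2, align 2) → ends 12
g at 12 (size 12, align 4) → ends 24
h at 24 (size 52, align 4) → ends 76
d at 76 (size 4, align 4) → ends 80
c at 80 (size 1, align 1) → ends 81
tail pad 3 to reach multiple of 4
total 84 bytes, alignment 4
— Block2 —
h at 0 (size 52, align 4) → ends 52
c at 52 (size 1, align 1) → ends 53
e at 53 (size 1, align 1) → ends 54
pad 2 to align 4 for d
d at 56 (size 4, align 4) → ends 60
b at 60 (size 4, align 4) → ends 64
g at 64 (size 12, align 4) → ends 76
a at 76 (size 1, align 1) → ends 77
pad 1 to align 2 for f
f at 78 (size 2, align 2) → ends 80
total 80 bytes, alignment 4
84 − 80 = 4

4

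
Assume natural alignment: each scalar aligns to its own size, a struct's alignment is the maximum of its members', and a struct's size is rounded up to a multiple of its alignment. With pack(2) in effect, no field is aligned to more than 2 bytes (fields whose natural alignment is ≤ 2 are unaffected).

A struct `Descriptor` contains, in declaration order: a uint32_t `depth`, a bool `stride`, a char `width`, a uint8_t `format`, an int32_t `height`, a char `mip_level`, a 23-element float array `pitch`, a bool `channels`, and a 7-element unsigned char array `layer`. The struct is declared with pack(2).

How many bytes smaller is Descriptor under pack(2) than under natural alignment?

2

natural layout:
  depth at 0 (size 4, align 4) → ends 4
  stride at 4 (size 1, align 1) → ends 5
  width at 5 (size 1, align 1) → ends 6
  format at 6 (size 1, align 1) → ends 7
  pad 1 to align 4 for height
  height at 8 (size 4, align 4) → ends 12
  mip_level at 12 (size 1, align 1) → ends 13
  pad 3 to align 4 for pitch
  pitch at 16 (size 92, align 4) → ends 108
  channels at 108 (size 1, align 1) → ends 109
  layer at 109 (size 7, align 1) → ends 116
  total 116 bytes, alignment 4
packed(2) layout:
  depth at 0 (size 4, align 2) → ends 4
  stride at 4 (size 1, align 1) → ends 5
  width at 5 (size 1, align 1) → ends 6
  format at 6 (size 1, align 1) → ends 7
  pad 1 to align 2 for height
  height at 8 (size 4, align 2) → ends 12
  mip_level at 12 (size 1, align 1) → ends 13
  pad 1 to align 2 for pitch
  pitch at 14 (size 92, align 2) → ends 106
  channels at 106 (size 1, align 1) → ends 107
  layer at 107 (size 7, align 1) → ends 114
  total 114 bytes, alignment 2
116 − 114 = 2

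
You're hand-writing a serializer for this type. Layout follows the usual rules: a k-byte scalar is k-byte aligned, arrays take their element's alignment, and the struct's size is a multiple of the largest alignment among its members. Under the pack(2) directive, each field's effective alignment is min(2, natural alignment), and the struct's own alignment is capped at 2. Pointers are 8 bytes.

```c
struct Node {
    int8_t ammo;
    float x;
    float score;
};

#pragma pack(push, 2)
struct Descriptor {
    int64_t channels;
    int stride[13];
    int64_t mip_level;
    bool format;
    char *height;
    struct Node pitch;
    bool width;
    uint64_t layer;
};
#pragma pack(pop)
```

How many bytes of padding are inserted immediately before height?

Node: 0..1  ammo  (1B, 1-aligned); 1..4  -- padding (3B); 4..8  x  (4B, 4-aligned); 8..12  score  (4B, 4-aligned); sizeof = 12, alignof = 4
0..8  channels  (8B, 2-aligned)
8..60  stride  (52B, 2-aligned)
60..68  mip_level  (8B, 2-aligned)
68..69  format  (1B, 1-aligned)
69..70  -- padding (1B)
70..78  height  (8B, 2-aligned)

1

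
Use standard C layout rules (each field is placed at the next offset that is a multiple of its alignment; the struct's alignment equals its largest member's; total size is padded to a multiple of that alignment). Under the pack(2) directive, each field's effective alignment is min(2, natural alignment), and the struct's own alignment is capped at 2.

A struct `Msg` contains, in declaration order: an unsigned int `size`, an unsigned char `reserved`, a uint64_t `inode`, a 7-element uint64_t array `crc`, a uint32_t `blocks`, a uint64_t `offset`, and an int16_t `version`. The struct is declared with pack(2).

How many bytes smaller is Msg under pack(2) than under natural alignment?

12

natural layout:
  0..4  size  (4B, 4-aligned)
  4..5  reserved  (1B, 1-aligned)
  5..8  -- padding (3B)
  8..16  inode  (8B, 8-aligned)
  16..72  crc  (56B, 8-aligned)
  72..76  blocks  (4B, 4-aligned)
  76..80  -- padding (4B)
  80..88  offset  (8B, 8-aligned)
  88..90  version  (2B, 2-aligned)
  90..96  -- tail padding (6B)
  sizeof = 96, alignof = 8
packed(2) layout:
  0..4  size  (4B, 2-aligned)
  4..5  reserved  (1B, 1-aligned)
  5..6  -- padding (1B)
  6..14  inode  (8B, 2-aligned)
  14..70  crc  (56B, 2-aligned)
  70..74  blocks  (4B, 2-aligned)
  74..82  offset  (8B, 2-aligned)
  82..84  version  (2B, 2-aligned)
  sizeof = 84, alignof = 2
96 − 84 = 12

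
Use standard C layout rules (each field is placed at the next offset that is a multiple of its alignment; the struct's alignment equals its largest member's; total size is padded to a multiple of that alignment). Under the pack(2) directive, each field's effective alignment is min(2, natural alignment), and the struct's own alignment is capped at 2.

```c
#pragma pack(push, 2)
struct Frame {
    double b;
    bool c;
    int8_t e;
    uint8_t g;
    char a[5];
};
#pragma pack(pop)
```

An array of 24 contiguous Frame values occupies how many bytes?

384

@0: b [8B, align 2] → 8
@8: c [1B, align 1] → 9
@9: e [1B, align 1] → 10
@10: g [1B, align 1] → 11
@11: a [5B, align 1] → 16
size 16, align 2
array of 24: 24 × 16 = 384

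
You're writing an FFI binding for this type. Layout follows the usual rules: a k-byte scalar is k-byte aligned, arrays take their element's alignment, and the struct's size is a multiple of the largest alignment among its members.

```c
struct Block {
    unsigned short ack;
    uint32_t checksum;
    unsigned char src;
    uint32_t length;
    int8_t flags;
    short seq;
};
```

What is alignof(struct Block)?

member alignments: ack=2, checksum=4, src=1, length=4, flags=1, seq=2
max = 4

4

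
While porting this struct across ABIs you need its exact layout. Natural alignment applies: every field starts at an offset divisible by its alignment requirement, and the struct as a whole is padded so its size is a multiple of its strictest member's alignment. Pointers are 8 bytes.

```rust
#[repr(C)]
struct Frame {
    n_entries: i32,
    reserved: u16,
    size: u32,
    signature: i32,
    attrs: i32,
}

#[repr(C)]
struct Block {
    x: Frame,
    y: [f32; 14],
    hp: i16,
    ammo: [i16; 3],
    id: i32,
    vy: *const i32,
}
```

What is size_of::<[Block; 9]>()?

Frame: 0..4  n_entries  (4B, 4-aligned); 4..6  reserved  (2B, 2-aligned); 6..8  -- padding (2B); 8..12  size  (4B, 4-aligned); 12..16  signature  (4B, 4-aligned); 16..20  attrs  (4B, 4-aligned); sizeof = 20, alignof = 4
0..20  x  (20B, 4-aligned)
20..76  y  (56B, 4-aligned)
76..78  hp  (2B, 2-aligned)
78..84  ammo  (6B, 2-aligned)
84..88  id  (4B, 4-aligned)
88..96  vy  (8B, 8-aligned)
sizeof = 96, alignof = 8
array of 9: 9 × 96 = 864

864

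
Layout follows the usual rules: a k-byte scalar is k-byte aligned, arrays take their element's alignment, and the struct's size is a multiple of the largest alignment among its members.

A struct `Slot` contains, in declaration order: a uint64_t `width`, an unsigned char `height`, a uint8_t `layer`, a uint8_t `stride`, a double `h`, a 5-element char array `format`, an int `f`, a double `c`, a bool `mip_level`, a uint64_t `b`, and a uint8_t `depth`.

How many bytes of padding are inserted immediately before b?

width at 0 (size 8, align 8) → ends 8
height at 8 (size 1, align 1) → ends 9
layer at 9 (size 1, align 1) → ends 10
stride at 10 (size 1, align 1) → ends 11
pad 5 to align 8 for h
h at 16 (size 8, align 8) → ends 24
format at 24 (size 5, align 1) → ends 29
pad 3 to align 4 for f
f at 32 (size 4, align 4) → ends 36
pad 4 to align 8 for c
c at 40 (size 8, align 8) → ends 48
mip_level at 48 (size 1, align 1) → ends 49
pad 7 to align 8 for b
b at 56 (size 8, align 8) → ends 64

7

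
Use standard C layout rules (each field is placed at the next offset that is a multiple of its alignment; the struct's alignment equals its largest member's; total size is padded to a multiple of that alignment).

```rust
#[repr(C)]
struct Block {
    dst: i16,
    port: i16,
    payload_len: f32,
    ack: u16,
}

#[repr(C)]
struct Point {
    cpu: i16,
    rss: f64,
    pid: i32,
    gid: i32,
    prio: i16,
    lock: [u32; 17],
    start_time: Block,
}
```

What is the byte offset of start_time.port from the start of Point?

Block: dst at 0 (size 2, align 2) → ends 2; port at 2 (size 2, align 2) → ends 4; payload_len at 4 (size 4, align 4) → ends 8; ack at 8 (size 2, align 2) → ends 10; tail pad 2 to reach multiple of 4; total 12 bytes, alignment 4
cpu at 0 (size 2, align 2) → ends 2
pad 6 to align 8 for rss
rss at 8 (size 8, align 8) → ends 16
pid at 16 (size 4, align 4) → ends 20
gid at 20 (size 4, align 4) → ends 24
prio at 24 (size 2, align 2) → ends 26
pad 2 to align 4 for lock
lock at 28 (size 68, align 4) → ends 96
start_time at 96 (size 12, align 4) → ends 108
within Block: port at 2
96 + 2 = 98

98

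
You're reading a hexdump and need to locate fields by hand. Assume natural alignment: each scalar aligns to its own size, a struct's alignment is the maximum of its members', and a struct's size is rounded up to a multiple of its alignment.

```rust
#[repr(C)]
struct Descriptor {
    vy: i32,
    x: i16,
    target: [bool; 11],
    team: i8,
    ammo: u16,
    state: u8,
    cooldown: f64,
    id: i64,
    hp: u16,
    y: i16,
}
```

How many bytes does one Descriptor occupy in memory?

@0: vy [4B, align 4] → 4
@4: x [2B, align 2] → 6
@6: target [11B, align 1] → 17
@17: team [1B, align 1] → 18
@18: ammo [2B, align 2] → 20
@20: state [1B, align 1] → 21
+3 pad (align 8)
@24: cooldown [8B, align 8] → 32
@32: id [8B, align 8] → 40
@40: hp [2B, align 2] → 42
@42: y [2B, align 2] → 44
+4 tail pad (align 8)
size 48, align 8

48 bytes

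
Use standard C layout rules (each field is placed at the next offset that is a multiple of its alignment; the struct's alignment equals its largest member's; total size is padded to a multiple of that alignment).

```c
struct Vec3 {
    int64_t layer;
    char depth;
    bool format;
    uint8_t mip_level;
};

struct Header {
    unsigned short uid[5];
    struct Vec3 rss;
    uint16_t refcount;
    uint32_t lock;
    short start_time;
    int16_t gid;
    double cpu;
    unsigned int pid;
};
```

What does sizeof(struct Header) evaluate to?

Vec3: 0..8  layer  (8B, 8-aligned); 8..9  depth  (1B, 1-aligned); 9..10  format  (1B, 1-aligned); 10..11  mip_level  (1B, 1-aligned); 11..16  -- tail padding (5B); sizeof = 16, alignof = 8
0..10  uid  (10B, 2-aligned)
10..16  -- padding (6B)
16..32  rss  (16B, 8-aligned)
32..34  refcount  (2B, 2-aligned)
34..36  -- padding (2B)
36..40  lock  (4B, 4-aligned)
40..42  start_time  (2B, 2-aligned)
42..44  gid  (2B, 2-aligned)
44..48  -- padding (4B)
48..56  cpu  (8B, 8-aligned)
56..60  pid  (4B, 4-aligned)
60..64  -- tail padding (4B)
sizeof = 64, alignof = 8

64 bytes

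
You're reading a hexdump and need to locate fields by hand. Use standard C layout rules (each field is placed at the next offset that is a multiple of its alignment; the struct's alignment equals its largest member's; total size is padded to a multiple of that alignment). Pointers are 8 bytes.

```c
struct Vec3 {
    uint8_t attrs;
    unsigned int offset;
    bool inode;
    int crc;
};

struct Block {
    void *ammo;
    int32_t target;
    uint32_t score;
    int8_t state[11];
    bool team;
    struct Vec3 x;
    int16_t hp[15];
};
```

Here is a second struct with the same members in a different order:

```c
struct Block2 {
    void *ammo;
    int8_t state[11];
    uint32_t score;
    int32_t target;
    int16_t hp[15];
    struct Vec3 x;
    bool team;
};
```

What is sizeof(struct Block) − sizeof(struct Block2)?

0

Vec3: attrs at 0 (size 1, align 1) → ends 1; pad 3 to align 4 for offset; offset at 4 (size 4, align 4) → ends 8; inode at 8 (size 1, align 1) → ends 9; pad 3 to align 4 for crc; crc at 12 (size 4, align 4) → ends 16; total 16 bytes, alignment 4
ammo at 0 (size 8, align 8) → ends 8
target at 8 (size 4, align 4) → ends 12
score at 12 (size 4, align 4) → ends 16
state at 16 (size 11, align 1) → ends 27
team at 27 (size 1, align 1) → ends 28
x at 28 (size 16, align 4) → ends 44
hp at 44 (size 30, align 2) → ends 74
tail pad 6 to reach multiple of 8
total 80 bytes, alignment 8
— Block2 —
ammo at 0 (size 8, align 8) → ends 8
state at 8 (size 11, align 1) → ends 19
pad 1 to align 4 for score
score at 20 (size 4, align 4) → ends 24
target at 24 (size 4, align 4) → ends 28
hp at 28 (size 30, align 2) → ends 58
pad 2 to align 4 for x
x at 60 (size 16, align 4) → ends 76
team at 76 (size 1, align 1) → ends 77
tail pad 3 to reach multiple of 8
total 80 bytes, alignment 8
80 − 80 = 0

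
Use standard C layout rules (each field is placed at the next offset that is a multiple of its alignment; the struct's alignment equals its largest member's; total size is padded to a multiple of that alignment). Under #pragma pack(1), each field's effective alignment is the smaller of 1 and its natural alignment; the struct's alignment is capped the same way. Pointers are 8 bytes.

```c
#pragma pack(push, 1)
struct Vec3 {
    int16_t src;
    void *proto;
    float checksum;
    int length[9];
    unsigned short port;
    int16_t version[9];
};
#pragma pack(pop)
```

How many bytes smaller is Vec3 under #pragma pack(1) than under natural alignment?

natural layout:
  @0: src [2B, align 2] → 2
  +6 pad (align 8)
  @8: proto [8B, align 8] → 16
  @16: checksum [4B, align 4] → 20
  @20: length [36B, align 4] → 56
  @56: port [2B, align 2] → 58
  @58: version [18B, align 2] → 76
  +4 tail pad (align 8)
  size 80, align 8
packed(1) layout:
  @0: src [2B, align 1] → 2
  @2: proto [8B, align 1] → 10
  @10: checksum [4B, align 1] → 14
  @14: length [36B, align 1] → 50
  @50: port [2B, align 1] → 52
  @52: version [18B, align 1] → 70
  size 70, align 1
80 − 70 = 10

10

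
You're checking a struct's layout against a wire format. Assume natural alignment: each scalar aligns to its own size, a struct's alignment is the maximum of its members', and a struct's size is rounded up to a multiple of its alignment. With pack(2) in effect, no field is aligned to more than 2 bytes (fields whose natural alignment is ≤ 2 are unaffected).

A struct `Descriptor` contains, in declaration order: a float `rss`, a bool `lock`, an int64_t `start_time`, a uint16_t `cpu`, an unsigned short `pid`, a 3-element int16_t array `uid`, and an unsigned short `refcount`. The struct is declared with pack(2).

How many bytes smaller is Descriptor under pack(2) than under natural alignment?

6

natural layout:
  0..4  rss  (4B, 4-aligned)
  4..5  lock  (1B, 1-aligned)
  5..8  -- padding (3B)
  8..16  start_time  (8B, 8-aligned)
  16..18  cpu  (2B, 2-aligned)
  18..20  pid  (2B, 2-aligned)
  20..26  uid  (6B, 2-aligned)
  26..28  refcount  (2B, 2-aligned)
  28..32  -- tail padding (4B)
  sizeof = 32, alignof = 8
packed(2) layout:
  0..4  rss  (4B, 2-aligned)
  4..5  lock  (1B, 1-aligned)
  5..6  -- padding (1B)
  6..14  start_time  (8B, 2-aligned)
  14..16  cpu  (2B, 2-aligned)
  16..18  pid  (2B, 2-aligned)
  18..24  uid  (6B, 2-aligned)
  24..26  refcount  (2B, 2-aligned)
  sizeof = 26, alignof = 2
32 − 26 = 6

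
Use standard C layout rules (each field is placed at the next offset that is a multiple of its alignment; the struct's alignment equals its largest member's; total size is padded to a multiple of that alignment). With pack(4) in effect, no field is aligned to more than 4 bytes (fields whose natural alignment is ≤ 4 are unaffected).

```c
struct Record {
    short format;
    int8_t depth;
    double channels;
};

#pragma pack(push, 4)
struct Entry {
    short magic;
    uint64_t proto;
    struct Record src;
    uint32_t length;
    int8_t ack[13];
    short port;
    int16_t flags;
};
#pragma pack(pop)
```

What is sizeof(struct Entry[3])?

156

Record: @0: format [2B, align 2] → 2; @2: depth [1B, align 1] → 3; +5 pad (align 8); @8: channels [8B, align 8] → 16; size 16, align 8
@0: magic [2B, align 2] → 2
+2 pad (align 4)
@4: proto [8B, align 4] → 12
@12: src [16B, align 4] → 28
@28: length [4B, align 4] → 32
@32: ack [13B, align 1] → 45
+1 pad (align 2)
@46: port [2B, align 2] → 48
@48: flags [2B, align 2] → 50
+2 tail pad (align 4)
size 52, align 4
array of 3: 3 × 52 = 156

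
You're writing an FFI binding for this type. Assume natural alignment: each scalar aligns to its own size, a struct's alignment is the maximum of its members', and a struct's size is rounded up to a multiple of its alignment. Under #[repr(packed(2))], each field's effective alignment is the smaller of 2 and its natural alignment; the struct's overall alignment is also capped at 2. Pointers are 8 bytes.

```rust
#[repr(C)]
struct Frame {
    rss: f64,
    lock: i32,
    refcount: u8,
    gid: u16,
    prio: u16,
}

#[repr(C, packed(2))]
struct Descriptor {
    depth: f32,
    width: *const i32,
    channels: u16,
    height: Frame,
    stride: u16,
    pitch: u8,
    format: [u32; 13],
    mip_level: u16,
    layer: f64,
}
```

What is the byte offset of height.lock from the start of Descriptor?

22

Frame: rss at 0 (size 8, align 8) → ends 8; lock at 8 (size 4, align 4) → ends 12; refcount at 12 (size 1, align 1) → ends 13; pad 1 to align 2 for gid; gid at 14 (size 2, align 2) → ends 16; prio at 16 (size 2, align 2) → ends 18; tail pad 6 to reach multiple of 8; total 24 bytes, alignment 8
depth at 0 (size 4, align 2) → ends 4
width at 4 (size 8, align 2) → ends 12
channels at 12 (size 2, align 2) → ends 14
height at 14 (size 24, align 2) → ends 38
within Frame: lock at 8
14 + 8 = 22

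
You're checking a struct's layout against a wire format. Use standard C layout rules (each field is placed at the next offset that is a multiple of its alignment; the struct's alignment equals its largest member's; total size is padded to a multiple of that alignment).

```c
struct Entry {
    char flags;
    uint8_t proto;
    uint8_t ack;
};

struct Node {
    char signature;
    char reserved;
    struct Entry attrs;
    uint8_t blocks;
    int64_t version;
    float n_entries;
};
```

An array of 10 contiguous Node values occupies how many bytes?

Entry: @0: flags [1B, align 1] → 1; @1: proto [1B, align 1] → 2; @2: ack [1B, align 1] → 3; size 3, align 1
@0: signature [1B, align 1] → 1
@1: reserved [1B, align 1] → 2
@2: attrs [3B, align 1] → 5
@5: blocks [1B, align 1] → 6
+2 pad (align 8)
@8: version [8B, align 8] → 16
@16: n_entries [4B, align 4] → 20
+4 tail pad (align 8)
size 24, align 8
array of 10: 10 × 24 = 240

240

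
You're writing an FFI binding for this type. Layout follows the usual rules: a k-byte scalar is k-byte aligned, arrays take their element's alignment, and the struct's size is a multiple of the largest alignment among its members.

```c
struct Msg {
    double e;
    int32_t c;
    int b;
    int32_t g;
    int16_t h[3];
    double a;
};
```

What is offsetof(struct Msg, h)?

0..8  e  (8B, 8-aligned)
8..12  c  (4B, 4-aligned)
12..16  b  (4B, 4-aligned)
16..20  g  (4B, 4-aligned)
20..26  h  (6B, 2-aligned)

20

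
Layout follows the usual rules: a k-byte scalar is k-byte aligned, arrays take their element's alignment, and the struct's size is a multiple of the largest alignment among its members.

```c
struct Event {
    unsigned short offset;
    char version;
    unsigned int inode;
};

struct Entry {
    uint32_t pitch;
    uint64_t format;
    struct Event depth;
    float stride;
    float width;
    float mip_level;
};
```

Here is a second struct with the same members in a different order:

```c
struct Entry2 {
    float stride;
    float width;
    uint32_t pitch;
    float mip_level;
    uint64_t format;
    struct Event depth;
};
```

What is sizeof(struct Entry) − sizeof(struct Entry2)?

8

Event: offset at 0 (size 2, align 2) → ends 2; version at 2 (size 1, align 1) → ends 3; pad 1 to align 4 for inode; inode at 4 (size 4, align 4) → ends 8; total 8 bytes, alignment 4
pitch at 0 (size 4, align 4) → ends 4
pad 4 to align 8 for format
format at 8 (size 8, align 8) → ends 16
depth at 16 (size 8, align 4) → ends 24
stride at 24 (size 4, align 4) → ends 28
width at 28 (size 4, align 4) → ends 32
mip_level at 32 (size 4, align 4) → ends 36
tail pad 4 to reach multiple of 8
total 40 bytes, alignment 8
— Entry2 —
stride at 0 (size 4, align 4) → ends 4
width at 4 (size 4, align 4) → ends 8
pitch at 8 (size 4, align 4) → ends 12
mip_level at 12 (size 4, align 4) → ends 16
format at 16 (size 8, align 8) → ends 24
depth at 24 (size 8, align 4) → ends 32
total 32 bytes, alignment 8
40 − 32 = 8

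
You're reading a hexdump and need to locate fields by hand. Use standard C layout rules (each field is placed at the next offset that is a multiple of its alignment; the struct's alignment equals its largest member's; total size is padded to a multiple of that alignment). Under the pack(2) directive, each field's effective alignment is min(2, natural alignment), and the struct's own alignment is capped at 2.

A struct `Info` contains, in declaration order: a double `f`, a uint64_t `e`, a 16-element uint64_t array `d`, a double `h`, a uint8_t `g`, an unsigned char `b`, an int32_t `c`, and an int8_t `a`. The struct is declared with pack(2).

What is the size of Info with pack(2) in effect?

0..8  f  (8B, 2-aligned)
8..16  e  (8B, 2-aligned)
16..144  d  (128B, 2-aligned)
144..152  h  (8B, 2-aligned)
152..153  g  (1B, 1-aligned)
153..154  b  (1B, 1-aligned)
154..158  c  (4B, 2-aligned)
158..159  a  (1B, 1-aligned)
159..160  -- tail padding (1B)
sizeof = 160, alignof = 2

160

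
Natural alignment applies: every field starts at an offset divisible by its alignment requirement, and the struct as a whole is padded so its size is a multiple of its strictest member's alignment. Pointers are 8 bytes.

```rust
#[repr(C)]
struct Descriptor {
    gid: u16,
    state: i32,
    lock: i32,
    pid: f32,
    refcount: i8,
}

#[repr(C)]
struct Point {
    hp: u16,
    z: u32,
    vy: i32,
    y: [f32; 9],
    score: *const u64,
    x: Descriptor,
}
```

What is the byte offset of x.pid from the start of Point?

68

Descriptor: 0..2  gid  (2B, 2-aligned); 2..4  -- padding (2B); 4..8  state  (4B, 4-aligned); 8..12  lock  (4B, 4-aligned); 12..16  pid  (4B, 4-aligned); 16..17  refcount  (1B, 1-aligned); 17..20  -- tail padding (3B); sizeof = 20, alignof = 4
0..2  hp  (2B, 2-aligned)
2..4  -- padding (2B)
4..8  z  (4B, 4-aligned)
8..12  vy  (4B, 4-aligned)
12..48  y  (36B, 4-aligned)
48..56  score  (8B, 8-aligned)
56..76  x  (20B, 4-aligned)
within Descriptor: pid at 12
56 + 12 = 68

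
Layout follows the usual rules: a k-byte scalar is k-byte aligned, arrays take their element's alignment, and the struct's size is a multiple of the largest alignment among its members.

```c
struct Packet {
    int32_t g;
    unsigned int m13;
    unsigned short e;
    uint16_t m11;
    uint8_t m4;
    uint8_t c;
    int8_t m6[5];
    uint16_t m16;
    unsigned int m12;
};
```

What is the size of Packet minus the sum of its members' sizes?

@0: g [4B, align 4] → 4
@4: m13 [4B, align 4] → 8
@8: e [2B, align 2] → 10
@10: m11 [2B, align 2] → 12
@12: m4 [1B, align 1] → 13
@13: c [1B, align 1] → 14
@14: m6 [5B, align 1] → 19
+1 pad (align 2)
@20: m16 [2B, align 2] → 22
+2 pad (align 4)
@24: m12 [4B, align 4] → 28
size 28, align 4
data bytes 25, size 28 → padding 3

3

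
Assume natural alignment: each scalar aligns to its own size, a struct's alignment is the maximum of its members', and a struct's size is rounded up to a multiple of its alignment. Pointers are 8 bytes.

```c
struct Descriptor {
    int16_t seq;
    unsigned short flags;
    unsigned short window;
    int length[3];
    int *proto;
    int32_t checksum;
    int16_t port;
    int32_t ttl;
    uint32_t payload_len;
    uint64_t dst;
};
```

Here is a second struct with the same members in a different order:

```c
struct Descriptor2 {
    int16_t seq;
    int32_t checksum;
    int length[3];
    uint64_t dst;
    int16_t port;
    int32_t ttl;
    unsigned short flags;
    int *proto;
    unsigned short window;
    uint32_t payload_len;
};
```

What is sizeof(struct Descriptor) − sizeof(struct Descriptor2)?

-8

seq at 0 (size 2, align 2) → ends 2
flags at 2 (size 2, align 2) → ends 4
window at 4 (size 2, align 2) → ends 6
pad 2 to align 4 for length
length at 8 (size 12, align 4) → ends 20
pad 4 to align 8 for proto
proto at 24 (size 8, align 8) → ends 32
checksum at 32 (size 4, align 4) → ends 36
port at 36 (size 2, align 2) → ends 38
pad 2 to align 4 for ttl
ttl at 40 (size 4, align 4) → ends 44
payload_len at 44 (size 4, align 4) → ends 48
dst at 48 (size 8, align 8) → ends 56
total 56 bytes, alignment 8
— Descriptor2 —
seq at 0 (size 2, align 2) → ends 2
pad 2 to align 4 for checksum
checksum at 4 (size 4, align 4) → ends 8
length at 8 (size 12, align 4) → ends 20
pad 4 to align 8 for dst
dst at 24 (size 8, align 8) → ends 32
port at 32 (size 2, align 2) → ends 34
pad 2 to align 4 for ttl
ttl at 36 (size 4, align 4) → ends 40
flags at 40 (size 2, align 2) → ends 42
pad 6 to align 8 for proto
proto at 48 (size 8, align 8) → ends 56
window at 56 (size 2, align 2) → ends 58
pad 2 to align 4 for payload_len
payload_len at 60 (size 4, align 4) → ends 64
total 64 bytes, alignment 8
56 − 64 = -8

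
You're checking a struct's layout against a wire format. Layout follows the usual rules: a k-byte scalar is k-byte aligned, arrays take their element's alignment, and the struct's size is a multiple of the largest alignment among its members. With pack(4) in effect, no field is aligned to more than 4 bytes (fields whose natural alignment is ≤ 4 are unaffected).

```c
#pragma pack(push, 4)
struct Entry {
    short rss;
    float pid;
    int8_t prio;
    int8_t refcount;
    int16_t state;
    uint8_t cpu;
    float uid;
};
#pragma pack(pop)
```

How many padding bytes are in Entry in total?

@0: rss [2B, align 2] → 2
+2 pad (align 4)
@4: pid [4B, align 4] → 8
@8: prio [1B, align 1] → 9
@9: refcount [1B, align 1] → 10
@10: state [2B, align 2] → 12
@12: cpu [1B, align 1] → 13
+3 pad (align 4)
@16: uid [4B, align 4] → 20
size 20, align 4
data bytes 15, size 20 → padding 5

5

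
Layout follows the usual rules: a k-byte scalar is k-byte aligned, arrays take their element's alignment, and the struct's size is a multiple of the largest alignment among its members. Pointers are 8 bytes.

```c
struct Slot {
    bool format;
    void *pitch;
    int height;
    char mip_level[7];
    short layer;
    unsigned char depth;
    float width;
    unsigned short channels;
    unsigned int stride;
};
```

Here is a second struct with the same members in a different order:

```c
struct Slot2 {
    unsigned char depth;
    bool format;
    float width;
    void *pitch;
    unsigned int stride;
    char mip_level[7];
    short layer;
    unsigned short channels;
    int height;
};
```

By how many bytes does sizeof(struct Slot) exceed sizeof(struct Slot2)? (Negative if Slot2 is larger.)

format at 0 (size 1, align 1) → ends 1
pad 7 to align 8 for pitch
pitch at 8 (size 8, align 8) → ends 16
height at 16 (size 4, align 4) → ends 20
mip_level at 20 (size 7, align 1) → ends 27
pad 1 to align 2 for layer
layer at 28 (size 2, align 2) → ends 30
depth at 30 (size 1, align 1) → ends 31
pad 1 to align 4 for width
width at 32 (size 4, align 4) → ends 36
channels at 36 (size 2, align 2) → ends 38
pad 2 to align 4 for stride
stride at 40 (size 4, align 4) → ends 44
tail pad 4 to reach multiple of 8
total 48 bytes, alignment 8
— Slot2 —
depth at 0 (size 1, align 1) → ends 1
format at 1 (size 1, align 1) → ends 2
pad 2 to align 4 for width
width at 4 (size 4, align 4) → ends 8
pitch at 8 (size 8, align 8) → ends 16
stride at 16 (size 4, align 4) → ends 20
mip_level at 20 (size 7, align 1) → ends 27
pad 1 to align 2 for layer
layer at 28 (size 2, align 2) → ends 30
channels at 30 (size 2, align 2) → ends 32
height at 32 (size 4, align 4) → ends 36
tail pad 4 to reach multiple of 8
total 40 bytes, alignment 8
48 − 40 = 8

8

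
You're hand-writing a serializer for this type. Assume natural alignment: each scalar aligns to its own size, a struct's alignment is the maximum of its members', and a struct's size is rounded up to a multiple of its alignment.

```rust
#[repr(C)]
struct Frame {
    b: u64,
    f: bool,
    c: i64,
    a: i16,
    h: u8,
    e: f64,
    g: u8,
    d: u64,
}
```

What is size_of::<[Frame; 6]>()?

336

0..8  b  (8B, 8-aligned)
8..9  f  (1B, 1-aligned)
9..16  -- padding (7B)
16..24  c  (8B, 8-aligned)
24..26  a  (2B, 2-aligned)
26..27  h  (1B, 1-aligned)
27..32  -- padding (5B)
32..40  e  (8B, 8-aligned)
40..41  g  (1B, 1-aligned)
41..48  -- padding (7B)
48..56  d  (8B, 8-aligned)
sizeof = 56, alignof = 8
array of 6: 6 × 56 = 336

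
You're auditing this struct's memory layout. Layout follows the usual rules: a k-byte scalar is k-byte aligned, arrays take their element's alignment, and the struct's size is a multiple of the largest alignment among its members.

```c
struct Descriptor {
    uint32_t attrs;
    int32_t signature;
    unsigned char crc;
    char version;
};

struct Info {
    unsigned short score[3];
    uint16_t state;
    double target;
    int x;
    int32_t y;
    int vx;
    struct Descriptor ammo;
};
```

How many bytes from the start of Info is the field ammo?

28

Descriptor: 0..4  attrs  (4B, 4-aligned); 4..8  signature  (4B, 4-aligned); 8..9  crc  (1B, 1-aligned); 9..10  version  (1B, 1-aligned); 10..12  -- tail padding (2B); sizeof = 12, alignof = 4
0..6  score  (6B, 2-aligned)
6..8  state  (2B, 2-aligned)
8..16  target  (8B, 8-aligned)
16..20  x  (4B, 4-aligned)
20..24  y  (4B, 4-aligned)
24..28  vx  (4B, 4-aligned)
28..40  ammo  (12B, 4-aligned)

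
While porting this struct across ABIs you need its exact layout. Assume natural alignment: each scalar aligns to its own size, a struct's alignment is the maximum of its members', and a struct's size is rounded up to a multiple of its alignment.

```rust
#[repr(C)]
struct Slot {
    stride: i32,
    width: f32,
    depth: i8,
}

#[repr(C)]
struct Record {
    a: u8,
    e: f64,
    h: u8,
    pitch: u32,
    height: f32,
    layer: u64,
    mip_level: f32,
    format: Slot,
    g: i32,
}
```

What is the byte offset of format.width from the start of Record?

48

Slot: @0: stride [4B, align 4] → 4; @4: width [4B, align 4] → 8; @8: depth [1B, align 1] → 9; +3 tail pad (align 4); size 12, align 4
@0: a [1B, align 1] → 1
+7 pad (align 8)
@8: e [8B, align 8] → 16
@16: h [1B, align 1] → 17
+3 pad (align 4)
@20: pitch [4B, align 4] → 24
@24: height [4B, align 4] → 28
+4 pad (align 8)
@32: layer [8B, align 8] → 40
@40: mip_level [4B, align 4] → 44
@44: format [12B, align 4] → 56
within Slot: width at 4
44 + 4 = 48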